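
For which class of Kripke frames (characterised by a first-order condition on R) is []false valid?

Emptiness of R

□⊥ is valid iff no world has any successor (otherwise □⊥ fails at any world with one).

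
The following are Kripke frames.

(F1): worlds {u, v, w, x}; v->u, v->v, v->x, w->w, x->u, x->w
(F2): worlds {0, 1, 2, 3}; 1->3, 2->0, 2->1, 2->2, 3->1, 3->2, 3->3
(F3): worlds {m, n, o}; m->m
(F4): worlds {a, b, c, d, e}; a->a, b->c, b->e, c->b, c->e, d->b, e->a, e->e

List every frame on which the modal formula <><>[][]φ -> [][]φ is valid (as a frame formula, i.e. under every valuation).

This is the axiom for a generalized confluence (Geach) condition; its first-order frame correspondent is forall x forall y forall z ((x R^2 y & x R^2 z) -> exists w (y R^2 w & z = w)).
(F1): fails — vR²u, vR²u but no t with uR²t and u=t.
(F2): fails — 2R²0, 2R²0 but no w with 0R²w and 0=w.
(F3): satisfies the condition.
(F4): fails — bR²a, bR²b but no w with aR²w and b=w.

(F3)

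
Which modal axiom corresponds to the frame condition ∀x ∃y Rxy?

A defining formula is □p → ◇p (the D axiom).
Suppose □p→◇p is valid. At any x set V(p)=W. Then □p at x, so ◇p at x, so x has a successor.

□p → ◇p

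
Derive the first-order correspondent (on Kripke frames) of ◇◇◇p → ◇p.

This is a Sahlqvist (Geach-type) schema ◇^3□^0p → □^0◇^1p.
Minimal-valuation argument: fix x; take any y with xR^3y and any z with xR^0z. Set V(p) to the set of worlds R-reachable from y in exactly 0 steps. Then □^0p holds at y, so the antecedent holds at x; validity forces ◇^1p at z, giving a w with zR^1w and yR^0w.
First-order correspondent: ∀x ∀y (xR³y → ∃w (y = w ∧ xRw)).

∀x ∀y (xR³y → ∃w (y = w ∧ xRw))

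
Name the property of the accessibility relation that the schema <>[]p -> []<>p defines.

Suppose ◇□p→□◇p is valid. Take Rxy, Rxz and set V(p)={w : Ryw}. Then □p at y so ◇□p at x, so □◇p at x, so ◇p at z, giving w with Rzw and Ryw.
Conversely, on a frame with convergence the schema holds at every world under every valuation.
Frame condition: forall x forall y forall z (Rxy & Rxz -> exists w (Ryw & Rzw)).

convergence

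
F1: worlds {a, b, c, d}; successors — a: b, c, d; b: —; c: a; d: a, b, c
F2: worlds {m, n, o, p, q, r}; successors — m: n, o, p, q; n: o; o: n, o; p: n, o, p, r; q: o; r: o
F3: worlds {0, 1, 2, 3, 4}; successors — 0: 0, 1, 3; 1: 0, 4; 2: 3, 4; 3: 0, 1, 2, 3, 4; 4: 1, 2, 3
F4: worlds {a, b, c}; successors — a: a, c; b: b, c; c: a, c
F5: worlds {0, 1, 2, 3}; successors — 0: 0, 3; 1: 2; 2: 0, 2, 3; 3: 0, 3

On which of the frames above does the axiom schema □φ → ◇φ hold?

The schema corresponds to seriality: ∀x ∃y Rxy.
F1: fails — world b has no successor.
F2: ✓.
F3: ✓.
F4: ✓.
F5: ✓.

F2, F3, F4, F5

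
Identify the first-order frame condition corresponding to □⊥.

emptiness of R: ∀x ∀y ¬Rxy

□⊥ is valid iff no world has any successor (otherwise □⊥ fails at any world with one).
The converse is a direct semantic check.
So the correspondent is emptiness of R.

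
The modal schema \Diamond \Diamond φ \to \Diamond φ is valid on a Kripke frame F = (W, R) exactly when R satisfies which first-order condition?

transitivity: \forall x \forall y \forall z (Rxy \wedge Ryz \to Rxz)

Equivalently (dual form): □φ → □□φ.
Suppose □φ→□□φ is valid. Take Rxy, Ryz and set V(φ)={w : Rxw}. Then □φ at x, so □□φ at x, so □φ at y, so φ at z, i.e. Rxz.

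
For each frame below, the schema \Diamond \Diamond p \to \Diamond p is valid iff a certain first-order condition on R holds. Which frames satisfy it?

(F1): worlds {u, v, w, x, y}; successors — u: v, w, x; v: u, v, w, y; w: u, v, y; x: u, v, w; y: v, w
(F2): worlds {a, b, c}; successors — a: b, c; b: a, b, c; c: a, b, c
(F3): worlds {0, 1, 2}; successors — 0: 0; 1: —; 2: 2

Frame correspondent (Sahlqvist): \forall x \forall y \forall z (Rxy \wedge Ryz \to Rxz) — i.e. transitivity.
(F1): fails — Ruv and Rvu but not Ruu.
(F2): fails — Rab and Rba but not Raa.
(F3): satisfies the condition.

(F3)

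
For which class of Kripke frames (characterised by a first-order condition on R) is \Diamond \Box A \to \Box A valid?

the Euclidean property: \forall x \forall y \forall z (Rxy \wedge Rxz \to Ryz)

Equivalently (dual form): ◇A → □◇A.
Suppose ◇A→□◇A is valid. Take Rxy, Rxz and set V(A)={y}. Then ◇A at x, so □◇A at x, so ◇A at z, so some w with Rzw has A; w=y, i.e. Rzy. By symmetry of the argument, Ryz.
The converse is a direct semantic check.
So the correspondent is the Euclidean property.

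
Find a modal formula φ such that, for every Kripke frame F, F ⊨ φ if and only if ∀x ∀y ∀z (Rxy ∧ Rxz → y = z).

The condition is partial functionality. The CD schema ◇ψ → □ψ defines it.

◇ψ → □ψ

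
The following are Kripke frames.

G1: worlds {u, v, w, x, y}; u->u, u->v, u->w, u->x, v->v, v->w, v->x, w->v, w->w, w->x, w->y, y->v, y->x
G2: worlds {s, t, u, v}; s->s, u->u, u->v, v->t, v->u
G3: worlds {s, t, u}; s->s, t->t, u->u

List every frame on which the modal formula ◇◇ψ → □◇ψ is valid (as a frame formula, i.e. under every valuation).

The schema corresponds to a generalized confluence (Geach) condition: ∀x ∀y ∀z ((xR²y ∧ xRz) → ∃w (y = w ∧ zRw)).
G1: fails — uR²u, uRv but no t with u=t and vRt.
G2: fails — uR²t, uRu but no w with t=w and uRw.
G3: satisfies the condition.

G3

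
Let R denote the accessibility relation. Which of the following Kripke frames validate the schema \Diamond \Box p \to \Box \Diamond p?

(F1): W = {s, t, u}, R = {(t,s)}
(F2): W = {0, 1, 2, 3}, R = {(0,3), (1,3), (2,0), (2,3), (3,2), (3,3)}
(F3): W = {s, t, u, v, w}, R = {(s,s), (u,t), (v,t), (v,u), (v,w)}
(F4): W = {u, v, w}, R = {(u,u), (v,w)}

(F2)

This is the axiom for convergence; its first-order frame correspondent is \forall x \forall y \forall z (Rxy \wedge Rxz \to \exists w (Ryw \wedge Rzw)).
(F1): fails — Rts and Rts but s and s have no common successor.
(F2): satisfies the condition.
(F3): fails — Rut and Rut but t and t have no common successor.
(F4): fails — Rvw and Rvw but w and w have no common successor.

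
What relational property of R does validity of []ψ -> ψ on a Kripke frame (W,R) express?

reflexivity: forall x Rxx

This schema is the T axiom.
It corresponds to reflexivity: forall x Rxx.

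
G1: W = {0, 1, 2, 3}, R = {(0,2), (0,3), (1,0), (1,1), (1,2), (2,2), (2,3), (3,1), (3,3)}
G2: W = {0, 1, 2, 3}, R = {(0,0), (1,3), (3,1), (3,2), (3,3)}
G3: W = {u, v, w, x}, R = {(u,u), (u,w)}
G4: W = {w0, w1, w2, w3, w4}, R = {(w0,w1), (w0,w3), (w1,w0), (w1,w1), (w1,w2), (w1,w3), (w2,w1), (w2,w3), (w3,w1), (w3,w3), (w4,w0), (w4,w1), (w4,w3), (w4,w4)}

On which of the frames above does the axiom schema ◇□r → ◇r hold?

The schema corresponds to a generalized confluence (Geach) condition: ∀x ∀y (xRy → ∃w (yRw ∧ xRw)).
G1: satisfies the condition.
G2: fails — 3R2 but no w with 2Rw and 3Rw.
G3: fails — uRw but no t with wRt and uRt.
G4: satisfies the condition.
Valid on: G1, G4.

G1, G4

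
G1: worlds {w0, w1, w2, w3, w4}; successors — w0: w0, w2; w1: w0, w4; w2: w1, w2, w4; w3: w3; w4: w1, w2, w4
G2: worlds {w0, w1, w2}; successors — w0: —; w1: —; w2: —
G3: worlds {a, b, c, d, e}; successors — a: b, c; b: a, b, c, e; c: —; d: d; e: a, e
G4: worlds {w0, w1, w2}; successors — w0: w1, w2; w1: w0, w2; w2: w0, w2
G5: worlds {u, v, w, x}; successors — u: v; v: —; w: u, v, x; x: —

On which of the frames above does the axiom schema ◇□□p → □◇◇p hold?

G1, G2, G4

Frame correspondent (Sahlqvist): ∀x ∀y ∀z ((xRy ∧ xRz) → ∃w (yR²w ∧ zR²w)) — i.e. a generalized confluence (Geach) condition.
G1: satisfies the condition.
G2: satisfies the condition.
G3: fails — aRb, aRc but no w with bR²w and cR²w.
G4: satisfies the condition.
G5: fails — uRv, uRv but no t with vR²t and vR²t.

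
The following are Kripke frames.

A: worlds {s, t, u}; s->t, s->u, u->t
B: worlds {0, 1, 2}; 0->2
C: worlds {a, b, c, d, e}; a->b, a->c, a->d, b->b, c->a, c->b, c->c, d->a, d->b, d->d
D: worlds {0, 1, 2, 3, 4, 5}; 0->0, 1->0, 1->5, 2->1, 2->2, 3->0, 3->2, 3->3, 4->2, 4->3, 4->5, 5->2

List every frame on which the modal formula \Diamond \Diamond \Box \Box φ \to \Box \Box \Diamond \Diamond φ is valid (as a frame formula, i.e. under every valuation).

B, C

Frame correspondent (Sahlqvist): \forall x \forall y \forall z ((x R^2 y \wedge x R^2 z) \to \exists w (y R^2 w \wedge z R^2 w)) — i.e. a generalized confluence (Geach) condition.
A: fails — sR²t, sR²t but no w with tR²w and tR²w.
B: ✓.
C: ✓.
D: fails — 2R²0, 2R²5 but no w with 0R²w and 5R²w.
Valid on: B, C.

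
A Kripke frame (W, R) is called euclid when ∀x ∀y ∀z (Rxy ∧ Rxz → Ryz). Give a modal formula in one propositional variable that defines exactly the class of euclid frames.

This is the Euclidean property; the standard corresponding axiom is 5: ◇ψ → □◇ψ.
Suppose ◇ψ→□◇ψ is valid. Take Rxy, Rxz and set V(ψ)={y}. Then ◇ψ at x, so □◇ψ at x, so ◇ψ at z, so some w with Rzw has ψ; w=y, i.e. Rzy. By symmetry of the argument, Ryz.

◇ψ → □◇ψ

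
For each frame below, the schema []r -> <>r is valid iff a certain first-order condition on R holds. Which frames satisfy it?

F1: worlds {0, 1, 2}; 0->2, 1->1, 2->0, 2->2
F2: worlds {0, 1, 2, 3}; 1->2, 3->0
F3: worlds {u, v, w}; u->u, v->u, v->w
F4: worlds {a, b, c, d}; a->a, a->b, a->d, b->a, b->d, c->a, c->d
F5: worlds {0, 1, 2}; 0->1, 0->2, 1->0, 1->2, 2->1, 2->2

F1, F5

The schema corresponds to seriality: forall x exists y Rxy.
F1: ✓.
F2: fails — world 0 has no successor.
F3: fails — world w has no successor.
F4: fails — world d has no successor.
F5: ✓.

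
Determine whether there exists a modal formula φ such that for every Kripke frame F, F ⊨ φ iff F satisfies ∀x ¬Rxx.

No

Any modally definable frame class is closed under surjective bounded morphisms.
The 5-cycle (worlds w0,w1,w2,w3,w4 with w0→w1→w2→w3→w4→w0) is irreflexive, and the map sending every world to a single reflexive point • is a surjective bounded morphism (forth: every edge maps to (•,•); back: every world has a successor). So any modal formula valid on the 5-cycle is also valid on the reflexive point, which is not irreflexive.
Hence irreflexivity is not modally definable.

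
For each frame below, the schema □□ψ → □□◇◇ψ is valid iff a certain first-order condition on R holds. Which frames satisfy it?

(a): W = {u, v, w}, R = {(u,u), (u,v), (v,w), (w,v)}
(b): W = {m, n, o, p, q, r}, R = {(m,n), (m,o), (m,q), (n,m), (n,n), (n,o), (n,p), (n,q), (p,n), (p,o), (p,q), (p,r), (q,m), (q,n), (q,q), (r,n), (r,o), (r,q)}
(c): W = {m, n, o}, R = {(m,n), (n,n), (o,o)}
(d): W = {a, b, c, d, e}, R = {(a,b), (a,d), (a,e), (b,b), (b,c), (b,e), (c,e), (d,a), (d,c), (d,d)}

Frame correspondent (Sahlqvist): ∀x ∀z (xR²z → ∃w (xR²w ∧ zR²w)) — i.e. a generalized confluence (Geach) condition.
(a): satisfies the condition.
(b): fails — mR²o but no w with mR²w and oR²w.
(c): satisfies the condition.
(d): fails — aR²c but no w with aR²w and cR²w.

(a), (c)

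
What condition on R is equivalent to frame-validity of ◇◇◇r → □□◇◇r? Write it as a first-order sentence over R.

∀x ∀y ∀z ((xR³y ∧ xR²z) → ∃w (y = w ∧ zR²w))

This is a Sahlqvist (Geach-type) schema ◇^3□^0r → □^2◇^2r.
Minimal-valuation argument: fix x; take any y with xR^3y and any z with xR^2z. Set V(r) to the set of worlds R-reachable from y in exactly 0 steps. Then □^0r holds at y, so the antecedent holds at x; validity forces ◇^2r at z, giving a w with zR^2w and yR^0w.
First-order correspondent: ∀x ∀y ∀z ((xR³y ∧ xR²z) → ∃w (y = w ∧ zR²w)).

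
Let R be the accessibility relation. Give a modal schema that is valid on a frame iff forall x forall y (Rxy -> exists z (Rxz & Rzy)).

A defining formula is □□s → □s (the C4 axiom).
Suppose □□s→□s is valid. Take Rxy and set V(s)={w : xR²w}. Then □□s at x, so □s at x, so s at y, i.e. ∃z(Rxz∧Rzy).

□□s → □s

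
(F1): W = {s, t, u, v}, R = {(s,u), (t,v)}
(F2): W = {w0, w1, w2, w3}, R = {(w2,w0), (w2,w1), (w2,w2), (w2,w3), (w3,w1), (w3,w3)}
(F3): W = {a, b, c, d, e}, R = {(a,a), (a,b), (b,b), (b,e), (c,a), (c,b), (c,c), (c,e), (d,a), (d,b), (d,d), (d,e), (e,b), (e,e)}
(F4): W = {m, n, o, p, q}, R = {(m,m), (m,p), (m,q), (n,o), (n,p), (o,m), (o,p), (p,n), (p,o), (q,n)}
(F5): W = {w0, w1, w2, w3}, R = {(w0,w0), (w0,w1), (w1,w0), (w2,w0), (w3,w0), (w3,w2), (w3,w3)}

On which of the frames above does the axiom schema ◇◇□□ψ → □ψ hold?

The schema corresponds to a generalized confluence (Geach) condition: ∀x ∀y ∀z ((xR²y ∧ xRz) → ∃w (yR²w ∧ z = w)).
(F1): satisfies the condition.
(F2): fails — w2R²w0, w2Rw0 but no w with w0R²w and w0=w.
(F3): fails — aR²b, aRa but no w with bR²w and a=w.
(F4): fails — mR²n, mRq but no w with nR²w and q=w.
(F5): fails — w3R²w0, w3Rw2 but no w with w0R²w and w2=w.
Valid on: (F1).

(F1)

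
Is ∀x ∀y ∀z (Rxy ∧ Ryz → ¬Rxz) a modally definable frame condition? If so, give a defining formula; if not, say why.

Any modally definable frame class is closed under surjective bounded morphisms.
The 3-cycle (worlds a,b,c with a→b→c→a) is intransitive. Mapping every world to a single reflexive point • is a surjective bounded morphism; the reflexive point is not intransitive (R••∧R•• but R••).
So the class is not modally definable.

No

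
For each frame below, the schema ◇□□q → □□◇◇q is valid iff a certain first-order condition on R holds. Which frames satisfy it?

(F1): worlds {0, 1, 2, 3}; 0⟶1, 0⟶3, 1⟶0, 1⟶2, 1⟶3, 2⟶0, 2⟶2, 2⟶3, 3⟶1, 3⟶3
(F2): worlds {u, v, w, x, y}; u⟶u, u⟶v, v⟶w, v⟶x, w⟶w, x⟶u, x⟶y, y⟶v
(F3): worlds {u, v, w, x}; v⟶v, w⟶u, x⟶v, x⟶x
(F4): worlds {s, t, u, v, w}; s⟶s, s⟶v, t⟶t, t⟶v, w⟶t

Frame correspondent (Sahlqvist): ∀x ∀y ∀z ((xRy ∧ xR²z) → ∃w (yR²w ∧ zR²w)) — i.e. a generalized confluence (Geach) condition.
(F1): ✓.
(F2): fails — vRx, vR²w but no t with xR²t and wR²t.
(F3): ✓.
(F4): fails — sRs, sR²v but no w* with sR²w* and vR²w*.

(F1), (F3)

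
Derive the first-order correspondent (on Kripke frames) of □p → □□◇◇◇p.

∀x ∀z (xR²z → ∃w (xRw ∧ zR³w))

This is a Sahlqvist (Geach-type) schema ◇^0□^1p → □^2◇^3p.
First-order correspondent: ∀x ∀z (xR²z → ∃w (xRw ∧ zR³w)).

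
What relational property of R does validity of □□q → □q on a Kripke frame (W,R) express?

This schema is the C4 axiom.
Its frame correspondent is density — ∀x ∀y (Rxy → ∃z (Rxz ∧ Rzy)).

density: ∀x ∀y (Rxy → ∃z (Rxz ∧ Rzy))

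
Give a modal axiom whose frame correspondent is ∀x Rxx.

This is reflexivity; the standard corresponding axiom is T: □q → q.
Suppose □q→q is valid. At any x set V(q)={w : Rxw}. Then □q holds at x, so q holds at x, i.e. Rxx.

□q → q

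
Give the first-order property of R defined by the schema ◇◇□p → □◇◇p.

∀x ∀y ∀z ((xR²y ∧ xRz) → ∃w (yRw ∧ zR²w))

This is a Sahlqvist (Geach-type) schema ◇^2□^1p → □^1◇^2p.
Minimal-valuation argument: fix x; take any y with xR^2y and any z with xR^1z. Set V(p) to the set of worlds R-reachable from y in exactly 1 step. Then □^1p holds at y, so the antecedent holds at x; validity forces ◇^2p at z, giving a w with zR^2w and yR^1w.
First-order correspondent: ∀x ∀y ∀z ((xR²y ∧ xRz) → ∃w (yRw ∧ zR²w)).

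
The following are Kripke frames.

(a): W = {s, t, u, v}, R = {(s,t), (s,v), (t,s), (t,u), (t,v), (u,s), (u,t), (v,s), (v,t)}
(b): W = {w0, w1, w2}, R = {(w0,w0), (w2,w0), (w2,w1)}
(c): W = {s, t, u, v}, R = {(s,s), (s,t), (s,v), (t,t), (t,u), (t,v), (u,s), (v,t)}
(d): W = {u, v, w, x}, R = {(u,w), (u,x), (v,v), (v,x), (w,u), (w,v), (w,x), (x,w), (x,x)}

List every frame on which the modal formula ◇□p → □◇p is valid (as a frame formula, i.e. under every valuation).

This is the axiom for convergence; its first-order frame correspondent is ∀x ∀y ∀z (Rxy ∧ Rxz → ∃w (Ryw ∧ Rzw)).
(a): satisfies the condition.
(b): fails — Rw2w0 and Rw2w1 but w0 and w1 have no common successor.
(c): fails — Rtv and Rtu but v and u have no common successor.
(d): satisfies the condition.
Valid on: (a), (d).

(a), (d)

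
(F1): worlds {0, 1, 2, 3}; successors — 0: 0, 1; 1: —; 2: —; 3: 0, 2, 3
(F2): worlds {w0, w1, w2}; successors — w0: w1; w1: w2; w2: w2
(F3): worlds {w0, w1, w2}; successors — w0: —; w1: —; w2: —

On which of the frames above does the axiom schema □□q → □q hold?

(F1), (F3)

Frame correspondent (Sahlqvist): ∀x ∀y (Rxy → ∃z (Rxz ∧ Rzy)) — i.e. density.
(F1): holds.
(F2): fails — Rw0w1 but no z with Rw0z and Rzw1.
(F3): holds.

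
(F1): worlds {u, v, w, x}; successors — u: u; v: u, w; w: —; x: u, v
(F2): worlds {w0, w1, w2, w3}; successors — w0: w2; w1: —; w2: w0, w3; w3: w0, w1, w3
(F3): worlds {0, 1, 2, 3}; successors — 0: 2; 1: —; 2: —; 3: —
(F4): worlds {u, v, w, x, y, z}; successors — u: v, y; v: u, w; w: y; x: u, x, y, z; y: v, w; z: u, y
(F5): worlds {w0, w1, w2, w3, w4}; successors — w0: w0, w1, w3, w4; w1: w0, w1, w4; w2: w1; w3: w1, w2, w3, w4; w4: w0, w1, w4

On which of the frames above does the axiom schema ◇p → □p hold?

The schema corresponds to partial functionality: ∀x ∀y ∀z (Rxy ∧ Rxz → y = z).
(F1): fails — v sees both u and w.
(F2): fails — w2 sees both w0 and w3.
(F3): satisfies the condition.
(F4): fails — u sees both v and y.
(F5): fails — w0 sees both w0 and w1.
Valid on: (F3).

(F3)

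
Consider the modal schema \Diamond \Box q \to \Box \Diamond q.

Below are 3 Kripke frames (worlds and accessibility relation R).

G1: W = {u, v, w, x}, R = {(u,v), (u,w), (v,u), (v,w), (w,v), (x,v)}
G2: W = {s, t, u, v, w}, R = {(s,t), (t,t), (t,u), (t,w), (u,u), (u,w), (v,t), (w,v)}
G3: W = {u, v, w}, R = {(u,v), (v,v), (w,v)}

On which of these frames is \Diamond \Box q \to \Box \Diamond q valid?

Frame correspondent (Sahlqvist): \forall x \forall y \forall z (Rxy \wedge Rxz \to \exists w (Ryw \wedge Rzw)) — i.e. convergence.
G1: fails — Ruv and Ruw but v and w have no common successor.
G2: fails — Rtw and Rtt but w and t have no common successor.
G3: holds.
Valid on: G3.

G3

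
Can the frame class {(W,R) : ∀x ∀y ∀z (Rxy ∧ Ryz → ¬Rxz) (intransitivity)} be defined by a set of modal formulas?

Not definable by any modal formula

Any modally definable frame class is closed under surjective bounded morphisms.
The 5-cycle (worlds a,b,c,d,e with a→b→c→d→e→a) is intransitive. Mapping every world to a single reflexive point • is a surjective bounded morphism; the reflexive point is not intransitive (R••∧R•• but R••).
Hence intransitivity is not modally definable.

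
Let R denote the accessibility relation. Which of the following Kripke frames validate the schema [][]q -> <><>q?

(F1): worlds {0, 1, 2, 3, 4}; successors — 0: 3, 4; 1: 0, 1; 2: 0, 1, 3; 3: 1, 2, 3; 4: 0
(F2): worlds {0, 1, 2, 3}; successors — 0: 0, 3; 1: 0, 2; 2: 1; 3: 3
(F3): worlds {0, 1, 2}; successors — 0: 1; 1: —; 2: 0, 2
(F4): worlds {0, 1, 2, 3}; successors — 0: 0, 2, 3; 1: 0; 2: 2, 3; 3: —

(F1), (F2)

Frame correspondent (Sahlqvist): forall x exists w (x R^2 w & x R^2 w) — i.e. a generalized confluence (Geach) condition.
(F1): satisfies the condition.
(F2): satisfies the condition.
(F3): fails — at 0 but no w with 0R²w and 0R²w.
(F4): fails — at 3 but no w with 3R²w and 3R²w.
Valid on: (F1), (F2).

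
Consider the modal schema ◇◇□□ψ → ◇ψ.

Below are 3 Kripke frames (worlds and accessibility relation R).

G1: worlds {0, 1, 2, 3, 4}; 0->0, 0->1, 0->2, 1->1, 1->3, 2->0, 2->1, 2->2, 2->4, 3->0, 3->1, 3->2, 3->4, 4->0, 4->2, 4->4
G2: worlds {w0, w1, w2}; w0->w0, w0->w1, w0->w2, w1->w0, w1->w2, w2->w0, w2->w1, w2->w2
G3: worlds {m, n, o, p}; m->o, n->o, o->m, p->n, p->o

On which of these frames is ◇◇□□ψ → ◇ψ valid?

G1, G2

The schema corresponds to a generalized confluence (Geach) condition: ∀x ∀y (xR²y → ∃w (yR²w ∧ xRw)).
G1: condition met.
G2: condition met.
G3: fails — mR²m but no w with mR²w and mRw.
Valid on: G1, G2.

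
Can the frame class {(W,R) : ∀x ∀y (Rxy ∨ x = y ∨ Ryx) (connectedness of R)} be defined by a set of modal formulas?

Not definable by any modal formula

If a class were modally definable it would be closed under disjoint unions (Goldblatt–Thomason).
Take 3 disjoint single-world reflexive frames: each is trivially connected, but their disjoint union has 3 worlds with no edge between distinct components, so it is not connected.
So the class is not modally definable.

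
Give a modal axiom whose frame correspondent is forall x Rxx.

A defining formula is □p → p (the T axiom).

□p → p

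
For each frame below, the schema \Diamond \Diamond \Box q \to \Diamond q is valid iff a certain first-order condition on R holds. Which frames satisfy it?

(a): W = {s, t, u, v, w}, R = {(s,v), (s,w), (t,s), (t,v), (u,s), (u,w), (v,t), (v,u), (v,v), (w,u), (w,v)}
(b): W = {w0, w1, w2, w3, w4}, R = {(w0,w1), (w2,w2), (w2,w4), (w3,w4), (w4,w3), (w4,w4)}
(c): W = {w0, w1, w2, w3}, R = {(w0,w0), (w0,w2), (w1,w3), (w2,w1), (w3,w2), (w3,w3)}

(b)

This is the axiom for a generalized confluence (Geach) condition; its first-order frame correspondent is \forall x \forall y (x R^2 y \to \exists w (yRw \wedge xRw)).
(a): fails — uR²v but no w* with vRw* and uRw*.
(b): satisfies the condition.
(c): fails — w0R²w1 but no w with w1Rw and w0Rw.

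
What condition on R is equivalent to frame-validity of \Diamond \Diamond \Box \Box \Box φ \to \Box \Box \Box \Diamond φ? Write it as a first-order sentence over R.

\forall x \forall y \forall z ((x R^2 y \wedge x R^3 z) \to \exists w (y R^3 w \wedge zRw))

This is a Sahlqvist (Geach-type) schema ◇^2□^3φ → □^3◇^1φ.
Minimal-valuation argument: fix x; take any y with xR^2y and any z with xR^3z. Set V(φ) to the set of worlds R-reachable from y in exactly 3 steps. Then □^3φ holds at y, so the antecedent holds at x; validity forces ◇^1φ at z, giving a w with zR^1w and yR^3w.
First-order correspondent: \forall x \forall y \forall z ((x R^2 y \wedge x R^3 z) \to \exists w (y R^3 w \wedge zRw)).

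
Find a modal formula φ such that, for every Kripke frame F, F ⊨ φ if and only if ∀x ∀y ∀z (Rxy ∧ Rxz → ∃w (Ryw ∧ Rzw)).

◇□ψ → □◇ψ

The condition is convergence. The .2 schema ◇□ψ → □◇ψ defines it.
Suppose ◇□ψ→□◇ψ is valid. Take Rxy, Rxz and set V(ψ)={w : Ryw}. Then □ψ at y so ◇□ψ at x, so □◇ψ at x, so ◇ψ at z, giving w with Rzw and Ryw.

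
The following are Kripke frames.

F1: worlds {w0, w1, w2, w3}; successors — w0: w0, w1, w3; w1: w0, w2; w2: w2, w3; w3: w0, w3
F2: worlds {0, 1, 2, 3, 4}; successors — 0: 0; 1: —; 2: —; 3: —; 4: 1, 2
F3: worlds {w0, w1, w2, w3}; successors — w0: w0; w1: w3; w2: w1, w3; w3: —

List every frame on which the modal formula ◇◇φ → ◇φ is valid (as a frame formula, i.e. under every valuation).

F2, F3

Frame correspondent (Sahlqvist): ∀x ∀y ∀z (Rxy ∧ Ryz → Rxz) — i.e. transitivity.
F1: fails — Rw1w2 and Rw2w3 but not Rw1w3.
F2: holds.
F3: holds.
Valid on: F2, F3.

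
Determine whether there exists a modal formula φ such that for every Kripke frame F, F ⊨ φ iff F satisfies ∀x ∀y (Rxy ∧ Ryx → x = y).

If a class were modally definable it would be closed under surjective bounded morphisms (Goldblatt–Thomason).
The 6-cycle (worlds s,t,u,v,w,x with s→t→u→v→w→x→s) is antisymmetric. Sending even-indexed worlds to • and odd-indexed worlds to ∘ is a surjective bounded morphism onto the two-world frame with •↔∘, which is not antisymmetric.
So no modal formula (or set of formulas) defines exactly the antisymmetric frames.

No — not modally definable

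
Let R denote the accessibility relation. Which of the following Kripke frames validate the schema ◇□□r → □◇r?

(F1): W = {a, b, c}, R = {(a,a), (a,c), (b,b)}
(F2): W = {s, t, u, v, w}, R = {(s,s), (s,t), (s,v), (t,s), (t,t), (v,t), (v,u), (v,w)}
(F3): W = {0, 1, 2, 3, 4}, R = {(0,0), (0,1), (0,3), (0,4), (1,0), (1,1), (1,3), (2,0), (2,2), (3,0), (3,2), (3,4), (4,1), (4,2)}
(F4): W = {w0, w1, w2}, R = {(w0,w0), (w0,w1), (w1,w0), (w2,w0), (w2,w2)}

(F3), (F4)

This is the axiom for a generalized confluence (Geach) condition; its first-order frame correspondent is ∀x ∀y ∀z ((xRy ∧ xRz) → ∃w (yR²w ∧ zRw)).
(F1): fails — aRa, aRc but no w with aR²w and cRw.
(F2): fails — vRt, vRu but no w* with tR²w* and uRw*.
(F3): ✓.
(F4): ✓.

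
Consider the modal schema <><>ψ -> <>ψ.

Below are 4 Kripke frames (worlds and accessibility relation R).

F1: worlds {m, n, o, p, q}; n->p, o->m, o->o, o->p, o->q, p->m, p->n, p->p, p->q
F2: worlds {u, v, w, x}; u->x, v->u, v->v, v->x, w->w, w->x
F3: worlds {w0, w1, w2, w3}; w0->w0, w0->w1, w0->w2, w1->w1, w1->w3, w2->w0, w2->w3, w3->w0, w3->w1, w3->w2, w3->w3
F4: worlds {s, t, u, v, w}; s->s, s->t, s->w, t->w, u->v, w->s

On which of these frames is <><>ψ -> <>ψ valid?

Frame correspondent (Sahlqvist): forall x forall y forall z (Rxy & Ryz -> Rxz) — i.e. transitivity.
F1: fails — Rop and Rpn but not Ron.
F2: ✓.
F3: fails — Rw1w3 and Rw3w0 but not Rw1w0.
F4: fails — Rtw and Rws but not Rts.

F2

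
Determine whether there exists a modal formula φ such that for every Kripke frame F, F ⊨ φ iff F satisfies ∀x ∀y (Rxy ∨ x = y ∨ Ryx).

Any modally definable frame class is closed under disjoint unions.
Take 2 disjoint single-world reflexive frames: each is trivially connected, but their disjoint union has 2 worlds with no edge between distinct components, so it is not connected.
Hence connectedness of R is not modally definable.

No — not modally definable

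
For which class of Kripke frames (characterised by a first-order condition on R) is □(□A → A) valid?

shift-reflexivity: ∀x ∀y (Rxy → Ryy)

This is the T□ axiom.
It corresponds to shift-reflexivity: ∀x ∀y (Rxy → Ryy).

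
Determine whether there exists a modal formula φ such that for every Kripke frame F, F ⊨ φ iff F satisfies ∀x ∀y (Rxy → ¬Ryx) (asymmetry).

No

Any modally definable frame class is closed under surjective bounded morphisms.
The 3-cycle (worlds 0,1,2 with 0→1→2→0) is asymmetric. Mapping every world to a single reflexive point • is a surjective bounded morphism, and the reflexive point is not asymmetric (R•• but asymmetry requires ¬R••).
So no modal formula (or set of formulas) defines exactly the asymmetric frames.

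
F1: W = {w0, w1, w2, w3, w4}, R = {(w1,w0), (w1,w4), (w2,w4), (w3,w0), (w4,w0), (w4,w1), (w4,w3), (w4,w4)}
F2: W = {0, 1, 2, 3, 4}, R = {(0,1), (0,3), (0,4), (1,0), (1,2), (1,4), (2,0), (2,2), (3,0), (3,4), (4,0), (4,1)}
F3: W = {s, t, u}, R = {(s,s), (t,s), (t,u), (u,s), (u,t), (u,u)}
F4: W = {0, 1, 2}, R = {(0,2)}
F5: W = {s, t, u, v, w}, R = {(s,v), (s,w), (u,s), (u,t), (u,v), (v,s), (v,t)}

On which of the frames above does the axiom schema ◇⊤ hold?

Frame correspondent (Sahlqvist): ∀x ∃y Rxy — i.e. seriality.
F1: fails — world w0 has no successor.
F2: ✓.
F3: ✓.
F4: fails — world 1 has no successor.
F5: fails — world t has no successor.

F2, F3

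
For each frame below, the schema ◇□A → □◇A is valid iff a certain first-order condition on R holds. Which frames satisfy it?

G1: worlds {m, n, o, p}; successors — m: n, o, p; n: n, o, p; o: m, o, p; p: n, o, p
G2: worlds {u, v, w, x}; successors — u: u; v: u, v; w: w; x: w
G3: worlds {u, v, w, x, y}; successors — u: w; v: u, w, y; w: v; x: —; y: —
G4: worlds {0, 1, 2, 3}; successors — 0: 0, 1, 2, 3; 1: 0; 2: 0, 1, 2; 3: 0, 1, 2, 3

G1, G2, G4

Frame correspondent (Sahlqvist): ∀x ∀y ∀z (Rxy ∧ Rxz → ∃w (Ryw ∧ Rzw)) — i.e. convergence.
G1: satisfies the condition.
G2: satisfies the condition.
G3: fails — Rvw and Rvu but w and u have no common successor.
G4: satisfies the condition.
Valid on: G1, G2, G4.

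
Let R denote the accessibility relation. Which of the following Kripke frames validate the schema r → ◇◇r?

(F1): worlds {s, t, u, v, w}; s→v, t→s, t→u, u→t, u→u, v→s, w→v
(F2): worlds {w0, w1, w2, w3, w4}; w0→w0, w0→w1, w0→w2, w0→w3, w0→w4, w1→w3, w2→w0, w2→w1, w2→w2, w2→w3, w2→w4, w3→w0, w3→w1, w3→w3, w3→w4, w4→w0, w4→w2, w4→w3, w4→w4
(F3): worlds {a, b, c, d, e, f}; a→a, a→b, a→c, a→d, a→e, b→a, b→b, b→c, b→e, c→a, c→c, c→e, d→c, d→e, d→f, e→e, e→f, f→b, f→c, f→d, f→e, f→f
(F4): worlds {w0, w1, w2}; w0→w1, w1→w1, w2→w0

This is the axiom for a generalized confluence (Geach) condition; its first-order frame correspondent is ∀x ∃w (x = w ∧ xR²w).
(F1): fails — at w but no w* with w=w* and wR²w*.
(F2): ✓.
(F3): ✓.
(F4): fails — at w0 but no w with w0=w and w0R²w.
Valid on: (F2), (F3).

(F2), (F3)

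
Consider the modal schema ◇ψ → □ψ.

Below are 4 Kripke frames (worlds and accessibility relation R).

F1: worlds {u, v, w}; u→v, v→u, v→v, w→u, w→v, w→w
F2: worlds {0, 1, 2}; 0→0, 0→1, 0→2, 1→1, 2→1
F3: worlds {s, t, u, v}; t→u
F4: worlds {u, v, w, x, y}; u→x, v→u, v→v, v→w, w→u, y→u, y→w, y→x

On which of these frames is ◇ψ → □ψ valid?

This is the axiom for partial functionality; its first-order frame correspondent is ∀x ∀y ∀z (Rxy ∧ Rxz → y = z).
F1: fails — v sees both u and v.
F2: fails — 0 sees both 0 and 1.
F3: condition met.
F4: fails — v sees both u and v.

F3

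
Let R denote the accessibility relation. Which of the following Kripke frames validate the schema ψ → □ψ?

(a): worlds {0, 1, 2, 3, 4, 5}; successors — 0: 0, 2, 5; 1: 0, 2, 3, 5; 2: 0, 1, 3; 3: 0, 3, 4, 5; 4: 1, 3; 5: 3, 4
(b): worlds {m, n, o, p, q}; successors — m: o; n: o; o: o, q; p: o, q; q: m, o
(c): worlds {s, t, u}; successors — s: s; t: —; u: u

(c)

This is the axiom for a generalized confluence (Geach) condition; its first-order frame correspondent is ∀x ∀z (xRz → ∃w (x = w ∧ z = w)).
(a): fails — 0R2 but 0 ≠ 2.
(b): fails — mRo but m ≠ o.
(c): condition met.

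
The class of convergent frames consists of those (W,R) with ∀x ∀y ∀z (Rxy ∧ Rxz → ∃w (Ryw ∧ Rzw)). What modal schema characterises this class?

◇□ψ → □◇ψ

The condition is convergence. The .2 schema ◇□ψ → □◇ψ defines it.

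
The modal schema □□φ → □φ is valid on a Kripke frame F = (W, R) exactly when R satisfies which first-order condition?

Suppose □□φ→□φ is valid. Take Rxy and set V(φ)={w : xR²w}. Then □□φ at x, so □φ at x, so φ at y, i.e. ∃z(Rxz∧Rzy).

density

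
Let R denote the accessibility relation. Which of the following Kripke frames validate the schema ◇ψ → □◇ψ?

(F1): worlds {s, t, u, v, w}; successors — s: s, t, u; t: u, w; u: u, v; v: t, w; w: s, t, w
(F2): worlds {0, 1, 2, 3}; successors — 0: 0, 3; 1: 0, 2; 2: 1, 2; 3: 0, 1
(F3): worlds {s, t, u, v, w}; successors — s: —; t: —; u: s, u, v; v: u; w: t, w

none

The schema corresponds to the Euclidean property: ∀x ∀y ∀z (Rxy ∧ Rxz → Ryz).
(F1): fails — Rsu and Rss but not Rus.
(F2): fails — R03 and R03 but not R33.
(F3): fails — Ruv and Ruv but not Rvv.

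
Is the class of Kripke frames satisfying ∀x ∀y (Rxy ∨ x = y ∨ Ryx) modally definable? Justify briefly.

No

If a class were modally definable it would be closed under disjoint unions (Goldblatt–Thomason).
Take 4 disjoint single-world reflexive frames: each is trivially connected, but their disjoint union has 4 worlds with no edge between distinct components, so it is not connected.
So no modal formula (or set of formulas) defines exactly the connected frames.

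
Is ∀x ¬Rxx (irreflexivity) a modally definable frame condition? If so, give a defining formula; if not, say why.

Not modally definable

If a class were modally definable it would be closed under surjective bounded morphisms (Goldblatt–Thomason).
The 5-cycle (worlds 0,1,2,3,4 with 0→1→2→3→4→0) is irreflexive, and the map sending every world to a single reflexive point • is a surjective bounded morphism (forth: every edge maps to (•,•); back: every world has a successor). So any modal formula valid on the 5-cycle is also valid on the reflexive point, which is not irreflexive.
Hence irreflexivity is not modally definable.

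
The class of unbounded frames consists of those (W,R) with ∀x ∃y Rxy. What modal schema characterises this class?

□ψ → ◇ψ

This is seriality; the standard corresponding axiom is D: □ψ → ◇ψ.
Suppose □ψ→◇ψ is valid. At any x set V(ψ)=W. Then □ψ at x, so ◇ψ at x, so x has a successor.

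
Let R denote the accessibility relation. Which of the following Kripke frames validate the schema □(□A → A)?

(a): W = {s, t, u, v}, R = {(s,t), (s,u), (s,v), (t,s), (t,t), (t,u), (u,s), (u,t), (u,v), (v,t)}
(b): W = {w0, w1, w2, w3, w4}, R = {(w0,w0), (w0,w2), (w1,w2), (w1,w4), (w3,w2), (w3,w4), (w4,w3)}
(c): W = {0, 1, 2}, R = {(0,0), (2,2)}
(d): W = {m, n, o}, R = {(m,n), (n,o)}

Frame correspondent (Sahlqvist): ∀x ∀y (Rxy → Ryy) — i.e. shift-reflexivity.
(a): fails — Ruv but not Rvv.
(b): fails — Rw1w2 but not Rw2w2.
(c): satisfies the condition.
(d): fails — Rno but not Roo.
Valid on: (c).

(c)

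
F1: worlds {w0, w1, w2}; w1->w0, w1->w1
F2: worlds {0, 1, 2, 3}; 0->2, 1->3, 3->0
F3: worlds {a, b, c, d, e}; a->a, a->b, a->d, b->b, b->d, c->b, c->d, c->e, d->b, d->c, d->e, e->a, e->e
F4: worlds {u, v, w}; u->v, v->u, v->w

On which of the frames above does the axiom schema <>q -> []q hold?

F2

This is the axiom for partial functionality; its first-order frame correspondent is forall x forall y forall z (Rxy & Rxz -> y = z).
F1: fails — w1 sees both w0 and w1.
F2: holds.
F3: fails — a sees both a and b.
F4: fails — v sees both u and w.
Valid on: F2.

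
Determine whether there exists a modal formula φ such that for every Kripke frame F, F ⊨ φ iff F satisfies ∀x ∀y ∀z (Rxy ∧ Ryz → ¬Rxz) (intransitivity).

Any modally definable frame class is closed under surjective bounded morphisms.
The 5-cycle (worlds a,b,c,d,e with a→b→c→d→e→a) is intransitive. Mapping every world to a single reflexive point • is a surjective bounded morphism; the reflexive point is not intransitive (R••∧R•• but R••).
Hence intransitivity is not modally definable.

No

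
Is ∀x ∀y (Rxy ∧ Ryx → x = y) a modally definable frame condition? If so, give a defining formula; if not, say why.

Not definable by any modal formula

Any modally definable frame class is closed under surjective bounded morphisms.
The 8-cycle (worlds w0,w1,w2,w3,w4,w5,w6,w7 with w0→w1→w2→w3→w4→w5→w6→w7→w0) is antisymmetric. Sending even-indexed worlds to s and odd-indexed worlds to t is a surjective bounded morphism onto the two-world frame with s↔t, which is not antisymmetric.
So no modal formula (or set of formulas) defines exactly the antisymmetric frames.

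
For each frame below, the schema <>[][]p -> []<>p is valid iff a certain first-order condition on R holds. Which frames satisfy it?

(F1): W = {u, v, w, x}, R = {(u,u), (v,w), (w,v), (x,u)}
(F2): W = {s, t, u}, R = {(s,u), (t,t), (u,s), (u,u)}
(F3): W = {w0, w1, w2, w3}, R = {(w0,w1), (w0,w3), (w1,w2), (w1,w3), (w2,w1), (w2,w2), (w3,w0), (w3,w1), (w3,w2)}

(F2), (F3)

This is the axiom for a generalized confluence (Geach) condition; its first-order frame correspondent is forall x forall y forall z ((xRy & xRz) -> exists w (y R^2 w & zRw)).
(F1): fails — vRw, vRw but no t with wR²t and wRt.
(F2): condition met.
(F3): condition met.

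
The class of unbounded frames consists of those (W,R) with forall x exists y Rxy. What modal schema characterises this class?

The condition is seriality. The D schema □ψ → ◇ψ defines it.

□ψ → ◇ψ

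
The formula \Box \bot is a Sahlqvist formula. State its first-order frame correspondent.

This is the Ver axiom.
Its frame correspondent is emptiness of R — \forall x \forall y \neg Rxy.

Emptiness of R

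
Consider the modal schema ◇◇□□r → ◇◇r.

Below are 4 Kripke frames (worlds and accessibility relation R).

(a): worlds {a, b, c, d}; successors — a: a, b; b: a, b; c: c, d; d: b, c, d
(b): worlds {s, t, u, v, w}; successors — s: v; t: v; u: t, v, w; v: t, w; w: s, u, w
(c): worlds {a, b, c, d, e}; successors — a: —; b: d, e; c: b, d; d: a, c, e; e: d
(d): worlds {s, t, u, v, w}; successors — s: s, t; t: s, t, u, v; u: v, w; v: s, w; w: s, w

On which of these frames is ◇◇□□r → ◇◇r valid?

(a), (b), (d)

This is the axiom for a generalized confluence (Geach) condition; its first-order frame correspondent is ∀x ∀y (xR²y → ∃w (yR²w ∧ xR²w)).
(a): satisfies the condition.
(b): satisfies the condition.
(c): fails — bR²a but no w with aR²w and bR²w.
(d): satisfies the condition.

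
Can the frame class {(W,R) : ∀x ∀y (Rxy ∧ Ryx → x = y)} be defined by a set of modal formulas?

If a class were modally definable it would be closed under surjective bounded morphisms (Goldblatt–Thomason).
The 4-cycle (worlds 0,1,2,3 with 0→1→2→3→0) is antisymmetric. Sending even-indexed worlds to a and odd-indexed worlds to b is a surjective bounded morphism onto the two-world frame with a↔b, which is not antisymmetric.
So the class is not modally definable.

Not modally definable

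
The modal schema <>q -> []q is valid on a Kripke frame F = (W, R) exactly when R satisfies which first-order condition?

partial functionality

Suppose ◇q→□q is valid. Take Rxy, Rxz and set V(q)={y}. Then ◇q at x, so □q at x, so q at z, i.e. z=y.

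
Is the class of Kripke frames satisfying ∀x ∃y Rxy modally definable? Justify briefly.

This is a Sahlqvist condition; the D axiom □r → ◇r defines it.
Suppose □r→◇r is valid. At any x set V(r)=W. Then □r at x, so ◇r at x, so x has a successor.

Definable; □r → ◇r defines it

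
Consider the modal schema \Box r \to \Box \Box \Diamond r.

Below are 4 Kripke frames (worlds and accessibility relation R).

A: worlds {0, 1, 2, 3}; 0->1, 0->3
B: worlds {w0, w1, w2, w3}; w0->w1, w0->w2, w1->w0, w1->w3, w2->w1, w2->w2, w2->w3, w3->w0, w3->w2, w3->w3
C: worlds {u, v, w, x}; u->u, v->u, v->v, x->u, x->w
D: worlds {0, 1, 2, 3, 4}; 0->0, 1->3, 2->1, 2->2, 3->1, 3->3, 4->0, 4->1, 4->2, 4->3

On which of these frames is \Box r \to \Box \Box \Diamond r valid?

Frame correspondent (Sahlqvist): \forall x \forall z (x R^2 z \to \exists w (xRw \wedge zRw)) — i.e. a generalized confluence (Geach) condition.
A: satisfies the condition.
B: fails — w0R²w1 but no w with w0Rw and w1Rw.
C: satisfies the condition.
D: fails — 2R²1 but no w with 2Rw and 1Rw.
Valid on: A, C.

A, C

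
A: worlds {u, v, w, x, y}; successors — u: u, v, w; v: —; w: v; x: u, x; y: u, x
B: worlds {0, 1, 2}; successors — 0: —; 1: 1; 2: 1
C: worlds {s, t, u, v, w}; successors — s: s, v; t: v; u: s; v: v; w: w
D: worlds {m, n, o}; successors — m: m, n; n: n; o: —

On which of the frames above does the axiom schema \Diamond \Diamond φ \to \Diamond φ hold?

Frame correspondent (Sahlqvist): \forall x \forall y \forall z (Rxy \wedge Ryz \to Rxz) — i.e. transitivity.
A: fails — Rxu and Ruv but not Rxv.
B: holds.
C: fails — Rus and Rsv but not Ruv.
D: holds.

B, D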